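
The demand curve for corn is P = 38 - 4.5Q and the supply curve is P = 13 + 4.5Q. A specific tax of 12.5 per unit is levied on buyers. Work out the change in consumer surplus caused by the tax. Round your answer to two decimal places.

Pre-tax equilibrium: 38 - 4.5Q = 13 + 4.5Q gives Q* = 2.7778, P* = 25.5.
A tax on buyers shifts demand down by 12.5: (38 - 12.5) - 4.5Q = 13 + 4.5Q, so Q_t = 1.3889. Buyers pay P_b = 31.75; sellers receive P_s = P_b - 12.5 = 19.25.
CS falls from (1/2)(2.7778)(12.5) = 17.3611 to (1/2)(1.3889)(6.25) = 4.3403, a change of -13.0208.

-13.02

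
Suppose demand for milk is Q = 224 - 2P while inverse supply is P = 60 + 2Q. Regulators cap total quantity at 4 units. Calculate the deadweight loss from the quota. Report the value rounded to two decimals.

Rewriting demand in inverse form: P = 112 - 0.5Q.
Unrestricted equilibrium: Q* = (112 - 60)/(0.5 + 2) = 20.8.
At Q = 4 the demand price is 112 - 0.5(4) = 110 and the supply price is 60 + 2(4) = 68.
Deadweight loss is the triangle between the curves from 4 to 20.8: (1/2)(110 - 68)(20.8 - 4) = 352.8.

352.80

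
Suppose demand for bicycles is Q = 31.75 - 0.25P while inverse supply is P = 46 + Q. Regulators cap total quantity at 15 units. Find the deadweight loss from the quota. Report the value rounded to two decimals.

3.60

Rewriting demand in inverse form: P = 127 - 4Q.
Without the quota, 127 - 4Q = 46 + Q gives Q* = 16.2.
At Q = 15 the demand price is 127 - 4(15) = 67 and the supply price is 46 + (15) = 61.
DWL = (1/2)(gap between curves at 15) x (Q* - 15) = (1/2)(6)(1.2) = 3.6.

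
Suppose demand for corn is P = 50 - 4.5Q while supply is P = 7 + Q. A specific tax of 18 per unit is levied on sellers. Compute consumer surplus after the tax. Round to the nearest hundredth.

Without the tax, 50 - 4.5Q = 7 + Q so Q* = 7.8182 and P* = 14.8182.
With the tax, sellers need 18 more per unit: 50 - 4.5Q = 7 + Q + 18, so Q_t = 4.5455. Buyers pay P_b = 29.5455; sellers receive P_s = P_b - 18 = 11.5455.
CS = (1/2)(Q_t)(50 - P_b) = (1/2)(4.5455)(20.4545) = 46.4876.

46.49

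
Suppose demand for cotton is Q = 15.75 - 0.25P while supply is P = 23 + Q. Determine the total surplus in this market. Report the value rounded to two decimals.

160.00

Rewriting demand in inverse form: P = 63 - 4Q.
Equilibrium: 63 - 4Q = 23 + Q, so Q* = 8 and P* = 31.
Total surplus is the full triangle between the curves from 0 to Q*: (1/2)(8)(63 - 23) = 160.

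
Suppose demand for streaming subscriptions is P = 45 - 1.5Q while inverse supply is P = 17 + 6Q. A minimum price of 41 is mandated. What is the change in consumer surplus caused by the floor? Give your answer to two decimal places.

Free-market equilibrium: 45 - 1.5Q = 17 + 6Q gives Q* = 3.7333, P* = 39.4.
At the floor price 41, quantity demanded is (45 - 41)/1.5 = 2.6667; demand is the short side, so Q = 2.6667 trades at P = 41.
CS goes from (1/2)(3.7333)(5.6) = 10.4533 to 5.3333 (computed as (45 - 41)(2.6667) - (1/2)(1.5)(2.6667)^2), a change of -5.12.

-5.12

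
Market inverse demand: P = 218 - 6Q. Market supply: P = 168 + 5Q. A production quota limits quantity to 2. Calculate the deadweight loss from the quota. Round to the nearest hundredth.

Unrestricted equilibrium: Q* = (218 - 168)/(6 + 5) = 4.5455.
At Q = 2 the demand price is 218 - 6(2) = 206 and the supply price is 168 + 5(2) = 178.
DWL = (1/2)(gap between curves at 2) x (Q* - 2) = (1/2)(28)(2.5455) = 35.6364.

35.64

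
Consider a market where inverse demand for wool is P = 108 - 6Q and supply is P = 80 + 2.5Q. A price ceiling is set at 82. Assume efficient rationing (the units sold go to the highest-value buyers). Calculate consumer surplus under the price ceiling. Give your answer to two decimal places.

18.88

Without the control, 108 - 6Q = 80 + 2.5Q so Q* = 3.2941 and P* = 88.2353.
At the ceiling price 82, quantity supplied is (82 - 80)/2.5 = 0.8; supply is the short side, so Q = 0.8 trades at P = 82.
The demand price at Q = 0.8 is 103.2. CS is the trapezoid between demand and 82 over [0, 0.8]: (1/2)[(108 - 82) + (103.2 - 82)](0.8) = 18.88.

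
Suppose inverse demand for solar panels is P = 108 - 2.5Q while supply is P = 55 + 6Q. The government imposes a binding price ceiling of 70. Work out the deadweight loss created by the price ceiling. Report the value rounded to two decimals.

59.30

Free-market equilibrium: 108 - 2.5Q = 55 + 6Q gives Q* = 6.2353, P* = 92.4118.
At P = 70, sellers supply (70 - 55)/6 = 2.5 while buyers want more, so the quantity traded is 2.5 at price 70.
The lost-trades triangle has base Q* - 2.5 = 3.7353 and height equal to the gap between the curves at Q = 2.5, which is 101.75 - 70 = 31.75. DWL = (1/2)(3.7353)(31.75) = 59.2978.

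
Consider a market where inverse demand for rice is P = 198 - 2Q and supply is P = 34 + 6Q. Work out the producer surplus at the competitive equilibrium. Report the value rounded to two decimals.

1260.75

Setting demand equal to supply, 164 = 8Q, so Q* = 20.5 and P* = 157.
Producer surplus is the triangle above supply below P*: (1/2)(20.5)(157 - 34) = (1/2)(20.5)(123) = 1260.75.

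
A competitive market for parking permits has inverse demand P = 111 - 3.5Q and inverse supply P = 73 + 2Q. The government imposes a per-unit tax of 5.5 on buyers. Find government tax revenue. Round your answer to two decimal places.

Pre-tax equilibrium: 111 - 3.5Q = 73 + 2Q gives Q* = 6.9091, P* = 86.8182.
With the tax, buyers' net willingness to pay falls by 5.5: (111 - 5.5) - 3.5Q = 73 + 2Q, so Q_t = 5.9091. Buyers pay P_b = 90.3182; sellers receive P_s = P_b - 5.5 = 84.8182.
Tax revenue = t x Q_t = 5.5 x 5.9091 = 32.5.

32.50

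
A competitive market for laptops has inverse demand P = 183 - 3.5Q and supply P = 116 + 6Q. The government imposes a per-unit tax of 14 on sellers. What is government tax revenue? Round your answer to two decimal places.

78.11

Pre-tax equilibrium: 183 - 3.5Q = 116 + 6Q gives Q* = 7.0526, P* = 158.3158.
A tax on sellers shifts supply up by 14: 183 - 3.5Q = 116 + 6Q + 14, so Q_t = 5.5789. Buyers pay P_b = 163.4737; sellers receive P_s = P_b - 14 = 149.4737.
Revenue is the tax times quantity traded: 14 x 5.5789 = 78.1053.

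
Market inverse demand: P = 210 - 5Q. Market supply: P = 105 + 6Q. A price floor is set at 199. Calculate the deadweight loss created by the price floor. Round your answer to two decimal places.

Free-market equilibrium: 210 - 5Q = 105 + 6Q gives Q* = 9.5455, P* = 162.2727.
At the floor price 199, quantity demanded is (210 - 199)/5 = 2.2; demand is the short side, so Q = 2.2 trades at P = 199.
The lost-trades triangle has base Q* - 2.2 = 7.3455 and height equal to the gap between the curves at Q = 2.2, which is 199 - 118.2 = 80.8. DWL = (1/2)(7.3455)(80.8) = 296.7564.

296.76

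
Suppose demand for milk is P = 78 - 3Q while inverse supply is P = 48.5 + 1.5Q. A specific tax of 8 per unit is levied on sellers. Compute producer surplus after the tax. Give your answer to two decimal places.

17.12

Without the tax, 78 - 3Q = 48.5 + 1.5Q so Q* = 6.5556 and P* = 58.3333.
A tax on sellers shifts supply up by 8: 78 - 3Q = 48.5 + 1.5Q + 8, so Q_t = 4.7778. Buyers pay P_b = 63.6667; sellers receive P_s = P_b - 8 = 55.6667.
Producer surplus is the triangle above supply below P_s: (1/2)(4.7778)(55.6667 - 48.5) = 17.1204.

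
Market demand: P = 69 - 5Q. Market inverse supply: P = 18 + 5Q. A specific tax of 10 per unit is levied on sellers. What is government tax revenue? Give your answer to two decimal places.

41.00

Without the tax, 69 - 5Q = 18 + 5Q so Q* = 5.1 and P* = 43.5.
A tax on sellers shifts supply up by 10: 69 - 5Q = 18 + 5Q + 10, so Q_t = 4.1. Buyers pay P_b = 48.5; sellers receive P_s = P_b - 10 = 38.5.
Revenue is the tax times quantity traded: 10 x 4.1 = 41.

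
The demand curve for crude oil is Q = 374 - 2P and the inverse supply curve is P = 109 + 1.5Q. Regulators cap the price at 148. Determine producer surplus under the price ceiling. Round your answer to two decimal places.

Rewriting demand in inverse form: P = 187 - 0.5Q.
Free-market equilibrium: 187 - 0.5Q = 109 + 1.5Q gives Q* = 39, P* = 167.5.
At the ceiling price 148, quantity supplied is (148 - 109)/1.5 = 26; supply is the short side, so Q = 26 trades at P = 148.
PS is the triangle above supply below 148: (1/2)(26)(148 - 109) = 507.

507.00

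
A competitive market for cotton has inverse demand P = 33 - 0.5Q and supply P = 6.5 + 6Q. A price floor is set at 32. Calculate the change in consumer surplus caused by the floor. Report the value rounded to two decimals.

-3.16

Without the control, 33 - 0.5Q = 6.5 + 6Q so Q* = 4.0769 and P* = 30.9615.
At the floor price 32, quantity demanded is (33 - 32)/0.5 = 2; demand is the short side, so Q = 2 trades at P = 32.
CS goes from (1/2)(4.0769)(2.0385) = 4.1553 to 1 (computed as (33 - 32)(2) - (1/2)(0.5)(2)^2), a change of -3.1553.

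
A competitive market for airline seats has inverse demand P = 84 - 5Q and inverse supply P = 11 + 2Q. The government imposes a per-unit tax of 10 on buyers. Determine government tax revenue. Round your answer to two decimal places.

Pre-tax equilibrium: 84 - 5Q = 11 + 2Q gives Q* = 10.4286, P* = 31.8571.
A tax on buyers shifts demand down by 10: (84 - 10) - 5Q = 11 + 2Q, so Q_t = 9. Buyers pay P_b = 39; sellers receive P_s = P_b - 10 = 29.
Revenue is the tax times quantity traded: 10 x 9 = 90.

90.00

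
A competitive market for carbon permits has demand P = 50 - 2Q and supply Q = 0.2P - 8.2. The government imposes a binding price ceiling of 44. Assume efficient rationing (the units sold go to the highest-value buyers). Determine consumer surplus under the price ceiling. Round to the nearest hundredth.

Rewriting supply in inverse form: P = 41 + 5Q.
Free-market equilibrium: 50 - 2Q = 41 + 5Q gives Q* = 1.2857, P* = 47.4286.
At the ceiling price 44, quantity supplied is (44 - 41)/5 = 0.6; supply is the short side, so Q = 0.6 trades at P = 44.
The demand price at Q = 0.6 is 48.8. CS is the trapezoid between demand and 44 over [0, 0.6]: (1/2)[(50 - 44) + (48.8 - 44)](0.6) = 3.24.

3.24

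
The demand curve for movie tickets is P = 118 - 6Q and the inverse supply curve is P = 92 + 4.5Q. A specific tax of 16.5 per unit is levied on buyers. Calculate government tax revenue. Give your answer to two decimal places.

14.93

Pre-tax equilibrium: 118 - 6Q = 92 + 4.5Q gives Q* = 2.4762, P* = 103.1429.
A tax on buyers shifts demand down by 16.5: (118 - 16.5) - 6Q = 92 + 4.5Q, so Q_t = 0.9048. Buyers pay P_b = 112.5714; sellers receive P_s = P_b - 16.5 = 96.0714.
Tax revenue = t x Q_t = 16.5 x 0.9048 = 14.9286.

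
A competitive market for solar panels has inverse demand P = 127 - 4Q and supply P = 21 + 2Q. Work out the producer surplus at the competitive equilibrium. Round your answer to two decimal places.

312.11

Set 127 - 4Q = 21 + 2Q, which gives 106 = 6Q, so Q* = 17.6667 and P* = 127 - 4(17.6667) = 56.3333.
PS is the area between P* and the supply curve from 0 to Q*: (1/2)(17.6667)(35.3333) = 312.1111.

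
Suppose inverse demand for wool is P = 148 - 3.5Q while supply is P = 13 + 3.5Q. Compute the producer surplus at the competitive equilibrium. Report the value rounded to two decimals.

650.89

Set 148 - 3.5Q = 13 + 3.5Q, which gives 135 = 7Q, so Q* = 19.2857 and P* = 148 - 3.5(19.2857) = 80.5.
Producer surplus is the triangle above supply below P*: (1/2)(19.2857)(80.5 - 13) = (1/2)(19.2857)(67.5) = 650.8929.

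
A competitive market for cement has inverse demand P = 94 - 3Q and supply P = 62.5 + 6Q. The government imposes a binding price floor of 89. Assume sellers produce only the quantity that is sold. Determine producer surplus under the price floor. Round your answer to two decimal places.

35.83

Free-market equilibrium: 94 - 3Q = 62.5 + 6Q gives Q* = 3.5, P* = 83.5.
At the floor price 89, quantity demanded is (94 - 89)/3 = 1.6667; demand is the short side, so Q = 1.6667 trades at P = 89.
The supply price at Q = 1.6667 is 72.5. PS is the trapezoid between 89 and supply over [0, 1.6667]: (1/2)[(89 - 62.5) + (89 - 72.5)](1.6667) = 35.8333.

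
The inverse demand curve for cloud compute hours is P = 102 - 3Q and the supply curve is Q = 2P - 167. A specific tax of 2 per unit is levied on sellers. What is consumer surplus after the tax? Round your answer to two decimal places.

Rewriting supply in inverse form: P = 83.5 + 0.5Q.
Pre-tax equilibrium: 102 - 3Q = 83.5 + 0.5Q gives Q* = 5.2857, P* = 86.1429.
With the tax, sellers need 2 more per unit: 102 - 3Q = 83.5 + 0.5Q + 2, so Q_t = 4.7143. Buyers pay P_b = 87.8571; sellers receive P_s = P_b - 2 = 85.8571.
CS = (1/2)(Q_t)(102 - P_b) = (1/2)(4.7143)(14.1429) = 33.3367.

33.34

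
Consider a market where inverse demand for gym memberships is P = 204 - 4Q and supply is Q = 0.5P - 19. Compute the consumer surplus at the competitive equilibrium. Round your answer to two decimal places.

Rewriting supply in inverse form: P = 38 + 2Q.
Equilibrium: 204 - 4Q = 38 + 2Q, so Q* = 27.6667 and P* = 93.3333.
The demand choke price is 204, so CS = (1/2)(Q*)(204 - P*) = (1/2)(27.6667)(110.6667) = 1530.8889.

1530.89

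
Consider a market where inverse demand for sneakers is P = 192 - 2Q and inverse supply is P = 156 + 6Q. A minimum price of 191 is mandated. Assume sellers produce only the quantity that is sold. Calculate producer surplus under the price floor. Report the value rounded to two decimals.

Without the control, 192 - 2Q = 156 + 6Q so Q* = 4.5 and P* = 183.
At the floor price 191, quantity demanded is (192 - 191)/2 = 0.5; demand is the short side, so Q = 0.5 trades at P = 191.
The supply price at Q = 0.5 is 159. PS is the trapezoid between 191 and supply over [0, 0.5]: (1/2)[(191 - 156) + (191 - 159)](0.5) = 16.75.

16.75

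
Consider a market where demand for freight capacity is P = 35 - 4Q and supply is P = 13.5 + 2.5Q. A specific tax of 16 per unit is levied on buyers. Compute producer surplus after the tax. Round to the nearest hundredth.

Pre-tax equilibrium: 35 - 4Q = 13.5 + 2.5Q gives Q* = 3.3077, P* = 21.7692.
A tax on buyers shifts demand down by 16: (35 - 16) - 4Q = 13.5 + 2.5Q, so Q_t = 0.8462. Buyers pay P_b = 31.6154; sellers receive P_s = P_b - 16 = 15.6154.
Producer surplus is the triangle above supply below P_s: (1/2)(0.8462)(15.6154 - 13.5) = 0.895.

0.89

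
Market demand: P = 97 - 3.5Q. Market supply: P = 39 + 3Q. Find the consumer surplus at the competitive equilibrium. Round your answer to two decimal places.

Setting demand equal to supply, 58 = 6.5Q, so Q* = 8.9231 and P* = 65.7692.
The demand choke price is 97, so CS = (1/2)(Q*)(97 - P*) = (1/2)(8.9231)(31.2308) = 139.3373.

139.34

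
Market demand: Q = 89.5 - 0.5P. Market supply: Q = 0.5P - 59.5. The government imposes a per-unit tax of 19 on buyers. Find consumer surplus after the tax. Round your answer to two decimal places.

105.06

Rewriting demand in inverse form: P = 179 - 2Q.
Rewriting supply in inverse form: P = 119 + 2Q.
Without the tax, 179 - 2Q = 119 + 2Q so Q* = 15 and P* = 149.
A tax on buyers shifts demand down by 19: (179 - 19) - 2Q = 119 + 2Q, so Q_t = 10.25. Buyers pay P_b = 158.5; sellers receive P_s = P_b - 19 = 139.5.
CS = (1/2)(Q_t)(179 - P_b) = (1/2)(10.25)(20.5) = 105.0625.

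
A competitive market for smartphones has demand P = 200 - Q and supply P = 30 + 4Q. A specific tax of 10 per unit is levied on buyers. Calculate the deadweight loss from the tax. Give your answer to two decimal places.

Without the tax, 200 - Q = 30 + 4Q so Q* = 34 and P* = 166.
With the tax, buyers' net willingness to pay falls by 10: (200 - 10) - Q = 30 + 4Q, so Q_t = 32. Buyers pay P_b = 168; sellers receive P_s = P_b - 10 = 158.
The welfare triangle lost has base Q* - Q_t = 2 and height t = 10, so DWL = (1/2)(2)(10) = 10.

10.00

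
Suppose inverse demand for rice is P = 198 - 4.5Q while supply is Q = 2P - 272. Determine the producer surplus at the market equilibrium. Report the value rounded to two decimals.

Rewriting supply in inverse form: P = 136 + 0.5Q.
Equilibrium: 198 - 4.5Q = 136 + 0.5Q, so Q* = 12.4 and P* = 142.2.
PS is the area between P* and the supply curve from 0 to Q*: (1/2)(12.4)(6.2) = 38.44.

38.44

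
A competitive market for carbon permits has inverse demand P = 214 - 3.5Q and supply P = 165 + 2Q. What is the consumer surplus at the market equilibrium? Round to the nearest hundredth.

138.90

Equilibrium: 214 - 3.5Q = 165 + 2Q, so Q* = 8.9091 and P* = 182.8182.
Consumer surplus is the triangle under demand above P*: (1/2)(8.9091)(214 - 182.8182) = (1/2)(8.9091)(31.1818) = 138.9008.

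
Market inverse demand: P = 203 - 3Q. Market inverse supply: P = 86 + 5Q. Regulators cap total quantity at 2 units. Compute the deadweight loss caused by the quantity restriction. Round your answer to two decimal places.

637.56

Without the quota, 203 - 3Q = 86 + 5Q gives Q* = 14.625.
At Q = 2 the demand price is 203 - 3(2) = 197 and the supply price is 86 + 5(2) = 96.
Deadweight loss is the triangle between the curves from 2 to 14.625: (1/2)(197 - 96)(14.625 - 2) = 637.5625.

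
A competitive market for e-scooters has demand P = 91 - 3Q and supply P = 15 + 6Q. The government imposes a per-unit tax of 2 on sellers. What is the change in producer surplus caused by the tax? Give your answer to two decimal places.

Pre-tax equilibrium: 91 - 3Q = 15 + 6Q gives Q* = 8.4444, P* = 65.6667.
A tax on sellers shifts supply up by 2: 91 - 3Q = 15 + 6Q + 2, so Q_t = 8.2222. Buyers pay P_b = 66.3333; sellers receive P_s = P_b - 2 = 64.3333.
Producers lose the trapezoid between P_s and P* out to Q_t plus the triangle from Q_t to Q*: change in PS = 202.8148 - 213.9259 = -11.1111.

-11.11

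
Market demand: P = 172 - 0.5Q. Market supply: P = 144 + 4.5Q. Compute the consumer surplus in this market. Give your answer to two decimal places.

Equilibrium: 172 - 0.5Q = 144 + 4.5Q, so Q* = 5.6 and P* = 169.2.
Consumer surplus is the triangle under demand above P*: (1/2)(5.6)(172 - 169.2) = (1/2)(5.6)(2.8) = 7.84.

7.84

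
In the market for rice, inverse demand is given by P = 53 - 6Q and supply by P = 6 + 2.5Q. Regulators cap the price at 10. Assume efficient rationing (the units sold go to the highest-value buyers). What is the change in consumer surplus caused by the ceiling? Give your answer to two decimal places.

Without the control, 53 - 6Q = 6 + 2.5Q so Q* = 5.5294 and P* = 19.8235.
At P = 10, sellers supply (10 - 6)/2.5 = 1.6 while buyers want more, so the quantity traded is 1.6 at price 10.
CS goes from (1/2)(5.5294)(33.1765) = 91.7232 to 61.12 (computed as (53 - 10)(1.6) - (1/2)(6)(1.6)^2), a change of -30.6032.

-30.60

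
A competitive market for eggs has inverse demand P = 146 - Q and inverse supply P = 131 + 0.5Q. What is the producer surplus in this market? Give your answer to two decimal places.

25.00

Set 146 - Q = 131 + 0.5Q, which gives 15 = 1.5Q, so Q* = 10 and P* = 146 - (10) = 136.
Producer surplus is the triangle above supply below P*: (1/2)(10)(136 - 131) = (1/2)(10)(5) = 25.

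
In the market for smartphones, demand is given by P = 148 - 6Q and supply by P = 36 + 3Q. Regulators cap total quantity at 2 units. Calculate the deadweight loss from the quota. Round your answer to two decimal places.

490.89

Unrestricted equilibrium: Q* = (148 - 36)/(6 + 3) = 12.4444.
At Q = 2 the demand price is 148 - 6(2) = 136 and the supply price is 36 + 3(2) = 42.
DWL = (1/2)(gap between curves at 2) x (Q* - 2) = (1/2)(94)(10.4444) = 490.8889.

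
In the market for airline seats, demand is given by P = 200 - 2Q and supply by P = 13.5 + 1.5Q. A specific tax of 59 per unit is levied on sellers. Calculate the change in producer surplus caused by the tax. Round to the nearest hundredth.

Without the tax, 200 - 2Q = 13.5 + 1.5Q so Q* = 53.2857 and P* = 93.4286.
A tax on sellers shifts supply up by 59: 200 - 2Q = 13.5 + 1.5Q + 59, so Q_t = 36.4286. Buyers pay P_b = 127.1429; sellers receive P_s = P_b - 59 = 68.1429.
PS falls from (1/2)(53.2857)(79.9286) = 2129.5255 to (1/2)(36.4286)(54.6429) = 995.2806, a change of -1134.2449.

-1134.24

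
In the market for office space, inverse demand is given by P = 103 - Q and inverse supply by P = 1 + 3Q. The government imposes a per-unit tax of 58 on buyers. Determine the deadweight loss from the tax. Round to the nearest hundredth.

Without the tax, 103 - Q = 1 + 3Q so Q* = 25.5 and P* = 77.5.
A tax on buyers shifts demand down by 58: (103 - 58) - Q = 1 + 3Q, so Q_t = 11. Buyers pay P_b = 92; sellers receive P_s = P_b - 58 = 34.
The welfare triangle lost has base Q* - Q_t = 14.5 and height t = 58, so DWL = (1/2)(14.5)(58) = 420.5.

420.50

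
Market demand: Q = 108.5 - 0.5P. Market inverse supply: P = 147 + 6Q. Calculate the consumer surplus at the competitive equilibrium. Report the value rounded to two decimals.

Rewriting demand in inverse form: P = 217 - 2Q.
Set 217 - 2Q = 147 + 6Q, which gives 70 = 8Q, so Q* = 8.75 and P* = 217 - 2(8.75) = 199.5.
The demand choke price is 217, so CS = (1/2)(Q*)(217 - P*) = (1/2)(8.75)(17.5) = 76.5625.

76.56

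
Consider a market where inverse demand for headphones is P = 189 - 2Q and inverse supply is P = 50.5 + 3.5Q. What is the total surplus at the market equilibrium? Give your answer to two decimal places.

Set 189 - 2Q = 50.5 + 3.5Q, which gives 138.5 = 5.5Q, so Q* = 25.1818 and P* = 189 - 2(25.1818) = 138.6364.
Total surplus is the full triangle between the curves from 0 to Q*: (1/2)(25.1818)(189 - 50.5) = 1743.8409.

1743.84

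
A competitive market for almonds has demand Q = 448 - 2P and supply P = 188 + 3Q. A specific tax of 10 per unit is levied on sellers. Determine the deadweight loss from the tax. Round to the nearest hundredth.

Rewriting demand in inverse form: P = 224 - 0.5Q.
Pre-tax equilibrium: 224 - 0.5Q = 188 + 3Q gives Q* = 10.2857, P* = 218.8571.
With the tax, sellers need 10 more per unit: 224 - 0.5Q = 188 + 3Q + 10, so Q_t = 7.4286. Buyers pay P_b = 220.2857; sellers receive P_s = P_b - 10 = 210.2857.
The welfare triangle lost has base Q* - Q_t = 2.8571 and height t = 10, so DWL = (1/2)(2.8571)(10) = 14.2857.

14.29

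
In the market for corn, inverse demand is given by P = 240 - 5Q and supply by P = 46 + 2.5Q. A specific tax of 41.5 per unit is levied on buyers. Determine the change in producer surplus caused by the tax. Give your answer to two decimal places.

-319.55

Without the tax, 240 - 5Q = 46 + 2.5Q so Q* = 25.8667 and P* = 110.6667.
With the tax, buyers' net willingness to pay falls by 41.5: (240 - 41.5) - 5Q = 46 + 2.5Q, so Q_t = 20.3333. Buyers pay P_b = 138.3333; sellers receive P_s = P_b - 41.5 = 96.8333.
Producers lose the trapezoid between P_s and P* out to Q_t plus the triangle from Q_t to Q*: change in PS = 516.8056 - 836.3556 = -319.55.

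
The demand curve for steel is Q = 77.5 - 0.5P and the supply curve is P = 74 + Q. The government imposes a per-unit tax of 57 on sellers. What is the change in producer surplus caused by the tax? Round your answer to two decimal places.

-332.50

Rewriting demand in inverse form: P = 155 - 2Q.
Pre-tax equilibrium: 155 - 2Q = 74 + Q gives Q* = 27, P* = 101.
A tax on sellers shifts supply up by 57: 155 - 2Q = 74 + Q + 57, so Q_t = 8. Buyers pay P_b = 139; sellers receive P_s = P_b - 57 = 82.
Producers lose the trapezoid between P_s and P* out to Q_t plus the triangle from Q_t to Q*: change in PS = 32 - 364.5 = -332.5.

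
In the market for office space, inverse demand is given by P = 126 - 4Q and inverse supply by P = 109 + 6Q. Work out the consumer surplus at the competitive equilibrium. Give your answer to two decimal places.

Setting demand equal to supply, 17 = 10Q, so Q* = 1.7 and P* = 119.2.
CS is the area between the demand curve and P* from 0 to Q*: (1/2)(1.7)(6.8) = 5.78.

5.78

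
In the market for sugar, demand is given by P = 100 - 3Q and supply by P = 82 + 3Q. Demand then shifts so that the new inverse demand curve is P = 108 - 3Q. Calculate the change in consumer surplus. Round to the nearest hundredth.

14.67

Initial equilibrium: Q_0 = 3, P_0 = 91; CS_0 = (1/2)(3)(9) = 13.5, PS_0 = (1/2)(3)(9) = 13.5.
New equilibrium: 108 - 3Q = 82 + 3Q gives Q_1 = 4.3333, P_1 = 95; CS_1 = 28.1667, PS_1 = 28.1667.
Change in consumer surplus = 28.1667 - 13.5 = 14.6667.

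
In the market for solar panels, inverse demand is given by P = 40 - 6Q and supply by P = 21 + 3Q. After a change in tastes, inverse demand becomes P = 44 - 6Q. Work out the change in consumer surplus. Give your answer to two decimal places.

6.22

Initial equilibrium: Q_0 = 2.1111, P_0 = 27.3333; CS_0 = (1/2)(2.1111)(12.6667) = 13.3704, PS_0 = (1/2)(2.1111)(6.3333) = 6.6852.
New equilibrium: 44 - 6Q = 21 + 3Q gives Q_1 = 2.5556, P_1 = 28.6667; CS_1 = 19.5926, PS_1 = 9.7963.
Change in consumer surplus = 19.5926 - 13.3704 = 6.2222.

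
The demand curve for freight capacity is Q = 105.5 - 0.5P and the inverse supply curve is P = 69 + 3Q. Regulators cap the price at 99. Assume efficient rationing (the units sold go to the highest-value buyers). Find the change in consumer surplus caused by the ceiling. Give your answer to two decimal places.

213.44

Rewriting demand in inverse form: P = 211 - 2Q.
Without the control, 211 - 2Q = 69 + 3Q so Q* = 28.4 and P* = 154.2.
At P = 99, sellers supply (99 - 69)/3 = 10 while buyers want more, so the quantity traded is 10 at price 99.
CS goes from (1/2)(28.4)(56.8) = 806.56 to 1020 (computed as (211 - 99)(10) - (1/2)(2)(10)^2), a change of 213.44.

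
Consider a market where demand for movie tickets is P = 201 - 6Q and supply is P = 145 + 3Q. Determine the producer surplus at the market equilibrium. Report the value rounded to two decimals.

58.07

Equilibrium: 201 - 6Q = 145 + 3Q, so Q* = 6.2222 and P* = 163.6667.
PS is the area between P* and the supply curve from 0 to Q*: (1/2)(6.2222)(18.6667) = 58.0741.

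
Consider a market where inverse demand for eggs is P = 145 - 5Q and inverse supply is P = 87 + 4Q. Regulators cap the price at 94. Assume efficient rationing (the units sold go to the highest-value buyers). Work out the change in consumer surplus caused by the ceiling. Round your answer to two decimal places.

-22.23

Without the control, 145 - 5Q = 87 + 4Q so Q* = 6.4444 and P* = 112.7778.
At the ceiling price 94, quantity supplied is (94 - 87)/4 = 1.75; supply is the short side, so Q = 1.75 trades at P = 94.
CS goes from (1/2)(6.4444)(32.2222) = 103.8272 to 81.5938 (computed as (145 - 94)(1.75) - (1/2)(5)(1.75)^2), a change of -22.2334.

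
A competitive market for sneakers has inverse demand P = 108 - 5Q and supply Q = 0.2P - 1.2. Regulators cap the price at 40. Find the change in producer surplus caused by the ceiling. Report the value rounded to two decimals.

Rewriting supply in inverse form: P = 6 + 5Q.
Free-market equilibrium: 108 - 5Q = 6 + 5Q gives Q* = 10.2, P* = 57.
At the ceiling price 40, quantity supplied is (40 - 6)/5 = 6.8; supply is the short side, so Q = 6.8 trades at P = 40.
PS goes from (1/2)(10.2)(51) = 260.1 to 115.6 (computed as (40 - 6)(6.8) - (1/2)(5)(6.8)^2), a change of -144.5.

-144.50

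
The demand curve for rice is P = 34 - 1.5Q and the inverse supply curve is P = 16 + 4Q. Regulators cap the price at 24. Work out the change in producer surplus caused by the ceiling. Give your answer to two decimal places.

-13.42

Without the control, 34 - 1.5Q = 16 + 4Q so Q* = 3.2727 and P* = 29.0909.
At P = 24, sellers supply (24 - 16)/4 = 2 while buyers want more, so the quantity traded is 2 at price 24.
PS goes from (1/2)(3.2727)(13.0909) = 21.4215 to 8 (computed as (24 - 16)(2) - (1/2)(4)(2)^2), a change of -13.4215.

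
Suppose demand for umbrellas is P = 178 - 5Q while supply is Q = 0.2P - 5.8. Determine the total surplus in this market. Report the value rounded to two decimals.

1110.05

Rewriting supply in inverse form: P = 29 + 5Q.
Set 178 - 5Q = 29 + 5Q, which gives 149 = 10Q, so Q* = 14.9 and P* = 178 - 5(14.9) = 103.5.
CS = (1/2)(14.9)(74.5) = 555.025 and PS = (1/2)(14.9)(74.5) = 555.025, so total surplus = 1110.05.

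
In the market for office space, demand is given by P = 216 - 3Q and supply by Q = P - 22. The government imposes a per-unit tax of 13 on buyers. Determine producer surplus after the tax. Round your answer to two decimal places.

1023.78

Rewriting supply in inverse form: P = 22 + Q.
Without the tax, 216 - 3Q = 22 + Q so Q* = 48.5 and P* = 70.5.
With the tax, buyers' net willingness to pay falls by 13: (216 - 13) - 3Q = 22 + Q, so Q_t = 45.25. Buyers pay P_b = 80.25; sellers receive P_s = P_b - 13 = 67.25.
Producer surplus is the triangle above supply below P_s: (1/2)(45.25)(67.25 - 22) = 1023.7812.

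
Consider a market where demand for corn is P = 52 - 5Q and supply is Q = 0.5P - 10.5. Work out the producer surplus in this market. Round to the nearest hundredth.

19.61

Rewriting supply in inverse form: P = 21 + 2Q.
Set 52 - 5Q = 21 + 2Q, which gives 31 = 7Q, so Q* = 4.4286 and P* = 52 - 5(4.4286) = 29.8571.
The supply curve's price intercept is 21, so PS = (1/2)(Q*)(P* - 21) = (1/2)(4.4286)(8.8571) = 19.6122.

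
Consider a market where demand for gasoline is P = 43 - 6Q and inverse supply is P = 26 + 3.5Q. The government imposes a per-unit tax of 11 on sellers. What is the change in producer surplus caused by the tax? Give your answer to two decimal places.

Without the tax, 43 - 6Q = 26 + 3.5Q so Q* = 1.7895 and P* = 32.2632.
With the tax, sellers need 11 more per unit: 43 - 6Q = 26 + 3.5Q + 11, so Q_t = 0.6316. Buyers pay P_b = 39.2105; sellers receive P_s = P_b - 11 = 28.2105.
Producers lose the trapezoid between P_s and P* out to Q_t plus the triangle from Q_t to Q*: change in PS = 0.6981 - 5.6039 = -4.9058.

-4.91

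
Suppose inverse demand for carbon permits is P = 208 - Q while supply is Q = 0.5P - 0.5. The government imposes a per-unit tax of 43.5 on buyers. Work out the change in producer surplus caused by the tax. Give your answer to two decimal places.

-1790.75

Rewriting supply in inverse form: P = 1 + 2Q.
Without the tax, 208 - Q = 1 + 2Q so Q* = 69 and P* = 139.
With the tax, buyers' net willingness to pay falls by 43.5: (208 - 43.5) - Q = 1 + 2Q, so Q_t = 54.5. Buyers pay P_b = 153.5; sellers receive P_s = P_b - 43.5 = 110.
Producers lose the trapezoid between P_s and P* out to Q_t plus the triangle from Q_t to Q*: change in PS = 2970.25 - 4761 = -1790.75.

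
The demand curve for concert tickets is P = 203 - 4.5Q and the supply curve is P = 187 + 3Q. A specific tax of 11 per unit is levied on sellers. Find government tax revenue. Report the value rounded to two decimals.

Without the tax, 203 - 4.5Q = 187 + 3Q so Q* = 2.1333 and P* = 193.4.
With the tax, sellers need 11 more per unit: 203 - 4.5Q = 187 + 3Q + 11, so Q_t = 0.6667. Buyers pay P_b = 200; sellers receive P_s = P_b - 11 = 189.
Revenue is the tax times quantity traded: 11 x 0.6667 = 7.3333.

7.33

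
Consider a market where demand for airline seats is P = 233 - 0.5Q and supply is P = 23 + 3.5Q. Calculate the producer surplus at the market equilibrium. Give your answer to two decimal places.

Equilibrium: 233 - 0.5Q = 23 + 3.5Q, so Q* = 52.5 and P* = 206.75.
The supply curve's price intercept is 23, so PS = (1/2)(Q*)(P* - 23) = (1/2)(52.5)(183.75) = 4823.4375.

4823.44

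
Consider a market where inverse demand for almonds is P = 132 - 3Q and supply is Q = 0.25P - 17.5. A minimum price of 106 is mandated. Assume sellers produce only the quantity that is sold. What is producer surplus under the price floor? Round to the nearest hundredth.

Rewriting supply in inverse form: P = 70 + 4Q.
Without the control, 132 - 3Q = 70 + 4Q so Q* = 8.8571 and P* = 105.4286.
At the floor price 106, quantity demanded is (132 - 106)/3 = 8.6667; demand is the short side, so Q = 8.6667 trades at P = 106.
The supply price at Q = 8.6667 is 104.6667. PS is the trapezoid between 106 and supply over [0, 8.6667]: (1/2)[(106 - 70) + (106 - 104.6667)](8.6667) = 161.7778.

161.78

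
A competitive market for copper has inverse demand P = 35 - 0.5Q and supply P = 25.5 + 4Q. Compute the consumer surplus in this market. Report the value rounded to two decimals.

Set 35 - 0.5Q = 25.5 + 4Q, which gives 9.5 = 4.5Q, so Q* = 2.1111 and P* = 35 - 0.5(2.1111) = 33.9444.
The demand choke price is 35, so CS = (1/2)(Q*)(35 - P*) = (1/2)(2.1111)(1.0556) = 1.1142.

1.11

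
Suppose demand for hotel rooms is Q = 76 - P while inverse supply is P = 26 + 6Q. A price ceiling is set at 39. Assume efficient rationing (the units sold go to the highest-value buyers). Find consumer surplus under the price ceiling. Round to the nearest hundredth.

77.82

Rewriting demand in inverse form: P = 76 - Q.
Without the control, 76 - Q = 26 + 6Q so Q* = 7.1429 and P* = 68.8571.
At P = 39, sellers supply (39 - 26)/6 = 2.1667 while buyers want more, so the quantity traded is 2.1667 at price 39.
The demand price at Q = 2.1667 is 73.8333. CS is the trapezoid between demand and 39 over [0, 2.1667]: (1/2)[(76 - 39) + (73.8333 - 39)](2.1667) = 77.8194.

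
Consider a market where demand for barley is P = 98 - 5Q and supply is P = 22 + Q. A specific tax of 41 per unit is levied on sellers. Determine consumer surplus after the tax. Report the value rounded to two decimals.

85.07

Pre-tax equilibrium: 98 - 5Q = 22 + Q gives Q* = 12.6667, P* = 34.6667.
With the tax, sellers need 41 more per unit: 98 - 5Q = 22 + Q + 41, so Q_t = 5.8333. Buyers pay P_b = 68.8333; sellers receive P_s = P_b - 41 = 27.8333.
CS = (1/2)(Q_t)(98 - P_b) = (1/2)(5.8333)(29.1667) = 85.0694.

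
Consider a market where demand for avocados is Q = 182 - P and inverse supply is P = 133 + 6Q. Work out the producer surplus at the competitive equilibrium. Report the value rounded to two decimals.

147.00

Rewriting demand in inverse form: P = 182 - Q.
Setting demand equal to supply, 49 = 7Q, so Q* = 7 and P* = 175.
PS is the area between P* and the supply curve from 0 to Q*: (1/2)(7)(42) = 147.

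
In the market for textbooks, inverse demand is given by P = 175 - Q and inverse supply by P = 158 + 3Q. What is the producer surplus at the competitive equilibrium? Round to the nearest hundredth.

27.09

Equilibrium: 175 - Q = 158 + 3Q, so Q* = 4.25 and P* = 170.75.
The supply curve's price intercept is 158, so PS = (1/2)(Q*)(P* - 158) = (1/2)(4.25)(12.75) = 27.0938.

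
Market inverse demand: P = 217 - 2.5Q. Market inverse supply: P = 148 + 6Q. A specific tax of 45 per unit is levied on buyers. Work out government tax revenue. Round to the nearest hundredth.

127.06

Pre-tax equilibrium: 217 - 2.5Q = 148 + 6Q gives Q* = 8.1176, P* = 196.7059.
A tax on buyers shifts demand down by 45: (217 - 45) - 2.5Q = 148 + 6Q, so Q_t = 2.8235. Buyers pay P_b = 209.9412; sellers receive P_s = P_b - 45 = 164.9412.
Revenue is the tax times quantity traded: 45 x 2.8235 = 127.0588.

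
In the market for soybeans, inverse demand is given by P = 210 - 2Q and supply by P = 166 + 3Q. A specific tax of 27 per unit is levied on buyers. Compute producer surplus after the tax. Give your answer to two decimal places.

Without the tax, 210 - 2Q = 166 + 3Q so Q* = 8.8 and P* = 192.4.
A tax on buyers shifts demand down by 27: (210 - 27) - 2Q = 166 + 3Q, so Q_t = 3.4. Buyers pay P_b = 203.2; sellers receive P_s = P_b - 27 = 176.2.
PS = (1/2)(Q_t)(P_s - 166) = (1/2)(3.4)(10.2) = 17.34.

17.34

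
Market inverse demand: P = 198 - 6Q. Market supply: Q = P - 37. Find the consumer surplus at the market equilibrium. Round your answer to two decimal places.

Rewriting supply in inverse form: P = 37 + Q.
Setting demand equal to supply, 161 = 7Q, so Q* = 23 and P* = 60.
The demand choke price is 198, so CS = (1/2)(Q*)(198 - P*) = (1/2)(23)(138) = 1587.

1587.00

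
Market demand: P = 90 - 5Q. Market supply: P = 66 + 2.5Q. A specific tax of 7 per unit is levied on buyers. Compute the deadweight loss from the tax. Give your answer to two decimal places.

3.27

Pre-tax equilibrium: 90 - 5Q = 66 + 2.5Q gives Q* = 3.2, P* = 74.
A tax on buyers shifts demand down by 7: (90 - 7) - 5Q = 66 + 2.5Q, so Q_t = 2.2667. Buyers pay P_b = 78.6667; sellers receive P_s = P_b - 7 = 71.6667.
The welfare triangle lost has base Q* - Q_t = 0.9333 and height t = 7, so DWL = (1/2)(0.9333)(7) = 3.2667.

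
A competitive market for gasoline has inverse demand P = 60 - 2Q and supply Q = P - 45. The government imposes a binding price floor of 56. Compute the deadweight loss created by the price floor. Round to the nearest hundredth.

13.50

Rewriting supply in inverse form: P = 45 + Q.
Without the control, 60 - 2Q = 45 + Q so Q* = 5 and P* = 50.
At P = 56, buyers demand (60 - 56)/2 = 2 while sellers would supply more, so the quantity traded is 2 at price 56.
At Q = 2 the demand price is 56 and the supply price is 47. Deadweight loss is the triangle between the curves from 2 to 5: (1/2)(56 - 47)(5 - 2) = 13.5.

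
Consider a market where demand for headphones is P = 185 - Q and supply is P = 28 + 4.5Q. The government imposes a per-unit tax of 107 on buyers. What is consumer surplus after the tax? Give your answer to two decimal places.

Pre-tax equilibrium: 185 - Q = 28 + 4.5Q gives Q* = 28.5455, P* = 156.4545.
A tax on buyers shifts demand down by 107: (185 - 107) - Q = 28 + 4.5Q, so Q_t = 9.0909. Buyers pay P_b = 175.9091; sellers receive P_s = P_b - 107 = 68.9091.
Consumer surplus is the triangle under demand above P_b: (1/2)(9.0909)(185 - 175.9091) = 41.3223.

41.32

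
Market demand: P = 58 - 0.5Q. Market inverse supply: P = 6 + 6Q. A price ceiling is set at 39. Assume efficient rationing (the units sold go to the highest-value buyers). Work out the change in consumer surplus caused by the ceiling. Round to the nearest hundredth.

80.94

Without the control, 58 - 0.5Q = 6 + 6Q so Q* = 8 and P* = 54.
At the ceiling price 39, quantity supplied is (39 - 6)/6 = 5.5; supply is the short side, so Q = 5.5 trades at P = 39.
CS goes from (1/2)(8)(4) = 16 to 96.9375 (computed as (58 - 39)(5.5) - (1/2)(0.5)(5.5)^2), a change of 80.9375.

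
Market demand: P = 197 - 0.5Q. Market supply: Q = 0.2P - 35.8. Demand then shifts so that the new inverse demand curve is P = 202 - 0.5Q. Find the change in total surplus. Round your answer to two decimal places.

Rewriting supply in inverse form: P = 179 + 5Q.
Initial equilibrium: Q_0 = 3.2727, P_0 = 195.3636; CS_0 = (1/2)(3.2727)(1.6364) = 2.6777, PS_0 = (1/2)(3.2727)(16.3636) = 26.7769.
New equilibrium: 202 - 0.5Q = 179 + 5Q gives Q_1 = 4.1818, P_1 = 199.9091; CS_1 = 4.3719, PS_1 = 43.719.
Change in total surplus = (4.3719 + 43.719) - (2.6777 + 26.7769) = 18.6364.

18.64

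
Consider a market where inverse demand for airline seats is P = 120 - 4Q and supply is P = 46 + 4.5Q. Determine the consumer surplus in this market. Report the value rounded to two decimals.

151.58

Equilibrium: 120 - 4Q = 46 + 4.5Q, so Q* = 8.7059 and P* = 85.1765.
The demand choke price is 120, so CS = (1/2)(Q*)(120 - P*) = (1/2)(8.7059)(34.8235) = 151.5848.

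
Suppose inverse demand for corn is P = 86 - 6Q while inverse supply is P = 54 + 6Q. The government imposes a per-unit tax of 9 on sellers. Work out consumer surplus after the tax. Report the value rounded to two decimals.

Without the tax, 86 - 6Q = 54 + 6Q so Q* = 2.6667 and P* = 70.
With the tax, sellers need 9 more per unit: 86 - 6Q = 54 + 6Q + 9, so Q_t = 1.9167. Buyers pay P_b = 74.5; sellers receive P_s = P_b - 9 = 65.5.
CS = (1/2)(Q_t)(86 - P_b) = (1/2)(1.9167)(11.5) = 11.0208.

11.02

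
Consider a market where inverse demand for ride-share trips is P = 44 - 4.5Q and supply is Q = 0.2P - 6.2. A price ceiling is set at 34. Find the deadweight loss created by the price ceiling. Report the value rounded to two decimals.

2.80

Rewriting supply in inverse form: P = 31 + 5Q.
Free-market equilibrium: 44 - 4.5Q = 31 + 5Q gives Q* = 1.3684, P* = 37.8421.
At the ceiling price 34, quantity supplied is (34 - 31)/5 = 0.6; supply is the short side, so Q = 0.6 trades at P = 34.
The lost-trades triangle has base Q* - 0.6 = 0.7684 and height equal to the gap between the curves at Q = 0.6, which is 41.3 - 34 = 7.3. DWL = (1/2)(0.7684)(7.3) = 2.8047.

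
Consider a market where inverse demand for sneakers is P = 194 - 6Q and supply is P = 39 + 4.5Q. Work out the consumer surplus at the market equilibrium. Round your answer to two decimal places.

653.74

Equilibrium: 194 - 6Q = 39 + 4.5Q, so Q* = 14.7619 and P* = 105.4286.
CS is the area between the demand curve and P* from 0 to Q*: (1/2)(14.7619)(88.5714) = 653.7415.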